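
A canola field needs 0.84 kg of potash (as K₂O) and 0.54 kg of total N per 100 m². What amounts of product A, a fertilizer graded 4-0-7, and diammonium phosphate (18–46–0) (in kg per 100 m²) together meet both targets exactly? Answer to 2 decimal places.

With a, b = kg per 100 m² of product A and diammonium phosphate:
K₂O: 0.07·a + 0·b = 0.84
N: 0.04·a + 0.18·b = 0.54
Eliminate a: (row1) − 0.07/0.04·(row2) → -0.315·b = -0.105, so b = 0.333333.
Back-substitute: a = (0.84 − 0·0.333333) / 0.07 = 12.

12.00 kg product A, 0.33 kg diammonium phosphate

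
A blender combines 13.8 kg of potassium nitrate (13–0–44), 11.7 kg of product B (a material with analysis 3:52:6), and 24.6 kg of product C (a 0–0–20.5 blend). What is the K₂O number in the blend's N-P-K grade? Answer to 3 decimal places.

Total mass = 13.8 + 11.7 + 24.6 = 50.1 kg.
K₂O mass = 44%×13.8 + 6%×11.7 + 20.5%×24.6 = 11.817 kg.
% K₂O = 11.817 / 50.1 = 23.5868%.

23.587% K₂O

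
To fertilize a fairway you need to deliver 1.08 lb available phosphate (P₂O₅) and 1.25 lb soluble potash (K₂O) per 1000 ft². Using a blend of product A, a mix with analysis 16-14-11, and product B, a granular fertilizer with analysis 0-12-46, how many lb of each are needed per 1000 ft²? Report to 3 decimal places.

6.773 lb product A, 1.098 lb product B

Per-1000 ft² balance (a = product A, b = product B):
P₂O₅: 0.14·a + 0.12·b = 1.08
K₂O: 0.11·a + 0.46·b = 1.25
Eliminate b: (row1) − 0.12/0.46·(row2) → 0.111304·a = 0.753913, so a = 6.77344.
Then b = (1.25 − 0.11·6.77344) / 0.46 = 1.09766.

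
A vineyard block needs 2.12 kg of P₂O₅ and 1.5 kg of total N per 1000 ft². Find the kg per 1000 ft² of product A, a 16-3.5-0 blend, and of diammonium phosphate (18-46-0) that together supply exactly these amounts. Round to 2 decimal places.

With a, b = kg per 1000 ft² of product A and diammonium phosphate:
P₂O₅: 0.035·a + 0.46·b = 2.12
N: 0.16·a + 0.18·b = 1.5
From row1: a = (2.12 − 0.46·b) / 0.035.
Into row2: 0.16·(2.12 − 0.46·b)/0.035 + 0.18·b = 1.5 → b = 4.26003, a = 4.58247.

4.58 kg product A, 4.26 kg diammonium phosphate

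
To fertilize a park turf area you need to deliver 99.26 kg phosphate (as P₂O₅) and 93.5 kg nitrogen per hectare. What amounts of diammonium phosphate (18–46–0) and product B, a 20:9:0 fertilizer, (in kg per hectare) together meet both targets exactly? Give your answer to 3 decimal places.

150.884 kg diammonium phosphate, 331.704 kg product B

Let a = kg of diammonium phosphate, b = kg of product B (per hectare).
P₂O₅: 0.46·a + 0.09·b = 99.26
N: 0.18·a + 0.2·b = 93.5
Eliminate b: (row1) − 0.09/0.2·(row2) → 0.379·a = 57.185, so a = 150.8839.
Then b = (93.5 − 0.18·150.8839) / 0.2 = 331.70449.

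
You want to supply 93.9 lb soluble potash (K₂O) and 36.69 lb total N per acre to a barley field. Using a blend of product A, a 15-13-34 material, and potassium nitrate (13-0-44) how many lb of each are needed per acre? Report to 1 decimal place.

180.6 lb product A, 73.9 lb potassium nitrate

With a, b = lb per acre of product A and potassium nitrate:
K₂O: 0.34·a + 0.44·b = 93.9
N: 0.15·a + 0.13·b = 36.69
Eliminate b: (row1) − 0.44/0.13·(row2) → -0.167692·a = -30.2815, so a = 180.578.
Then b = (36.69 − 0.15·180.578) / 0.13 = 73.8716.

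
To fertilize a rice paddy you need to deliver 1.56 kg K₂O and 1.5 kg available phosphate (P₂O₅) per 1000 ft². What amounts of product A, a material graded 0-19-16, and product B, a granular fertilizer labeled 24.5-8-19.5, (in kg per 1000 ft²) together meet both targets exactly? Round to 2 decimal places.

Let a = kg of product A, b = kg of product B (per 1000 ft²).
K₂O: 0.16·a + 0.195·b = 1.56
P₂O₅: 0.19·a + 0.08·b = 1.5
Solving simultaneously: a = 6.91546, b = 2.32577.

6.92 kg product A, 2.33 kg product B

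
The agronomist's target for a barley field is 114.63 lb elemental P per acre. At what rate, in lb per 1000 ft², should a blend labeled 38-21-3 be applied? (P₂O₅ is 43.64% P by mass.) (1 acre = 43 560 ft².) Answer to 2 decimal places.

As P₂O₅: 114.63 / 0.4364 = 262.672 lb per acre.
Product per acre = 262.672 / 21% = 1250.82 lb.
Convert to per 1000 ft²: 1250.82 × 0.0229568 = 28.7148 lb.

28.71 lb of product per thousand sq ft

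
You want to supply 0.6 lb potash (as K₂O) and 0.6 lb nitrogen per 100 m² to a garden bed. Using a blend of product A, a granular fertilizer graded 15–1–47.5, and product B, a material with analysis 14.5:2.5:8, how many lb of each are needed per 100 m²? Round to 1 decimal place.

Per-100 m² balance (a = product A, b = product B):
K₂O: 0.475·a + 0.08·b = 0.6
N: 0.15·a + 0.145·b = 0.6
Solving simultaneously: a = 0.685714, b = 3.42857.

0.7 lb product A, 3.4 lb product B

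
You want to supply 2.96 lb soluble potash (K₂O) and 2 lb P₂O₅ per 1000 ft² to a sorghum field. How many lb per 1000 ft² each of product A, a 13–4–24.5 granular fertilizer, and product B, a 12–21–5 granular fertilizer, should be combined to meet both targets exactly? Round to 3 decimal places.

10.548 lb product A, 7.515 lb product B

Per-1000 ft² balance (a = product A, b = product B):
K₂O: 0.245·a + 0.05·b = 2.96
P₂O₅: 0.04·a + 0.21·b = 2
From row1: a = (2.96 − 0.05·b) / 0.245.
Into row2: 0.04·(2.96 − 0.05·b)/0.245 + 0.21·b = 2 → b = 7.51466, a = 10.54803.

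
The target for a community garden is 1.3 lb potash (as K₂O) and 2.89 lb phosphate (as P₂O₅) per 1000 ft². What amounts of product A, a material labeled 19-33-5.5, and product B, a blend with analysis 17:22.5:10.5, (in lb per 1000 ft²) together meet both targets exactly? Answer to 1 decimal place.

With a, b = lb per 1000 ft² of product A and product B:
K₂O: 0.055·a + 0.105·b = 1.3
P₂O₅: 0.33·a + 0.225·b = 2.89
Eliminate b: (row1) − 0.105/0.225·(row2) → -0.099·a = -0.0486667, so a = 0.491582.
Then b = (2.89 − 0.33·0.491582) / 0.225 = 12.1235.

0.5 lb product A, 12.1 lb product B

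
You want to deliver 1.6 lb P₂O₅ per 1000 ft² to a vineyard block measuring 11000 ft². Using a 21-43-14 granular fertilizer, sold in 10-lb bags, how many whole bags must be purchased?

5 bags

Product per 1000 ft² = 1.6 / 43% = 3.72093 lb.
Total product = 3.72093 × 11000 / 1000 = 40.9302 lb.
Bags = ⌈40.9302 / 10⌉ = 5.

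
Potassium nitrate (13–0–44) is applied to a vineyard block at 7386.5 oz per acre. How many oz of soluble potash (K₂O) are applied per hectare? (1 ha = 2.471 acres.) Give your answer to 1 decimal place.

K₂O per acre = 7386.5 × 44% = 3250.06 oz.
Convert to per hectare: 3250.06 × 2.471 = 8030.898 oz.

8030.9 oz K₂O per hectare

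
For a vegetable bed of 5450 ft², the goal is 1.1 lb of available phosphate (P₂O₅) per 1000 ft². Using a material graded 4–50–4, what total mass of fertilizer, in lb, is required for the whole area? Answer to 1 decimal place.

12.0 lb

Product per 1000 ft² = 1.1 / 50% = 2.2 lb.
Total product = 2.2 × 5450 / 1000 = 11.99 lb.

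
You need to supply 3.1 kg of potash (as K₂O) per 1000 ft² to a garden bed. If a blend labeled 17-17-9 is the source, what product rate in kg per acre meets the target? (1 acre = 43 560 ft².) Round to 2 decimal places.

1500.40 kg of product per acre

Product per 1000 ft² = 3.1 / 9% = 34.4444 kg.
Convert to per acre: 34.4444 × 43.56 = 1500.4 kg.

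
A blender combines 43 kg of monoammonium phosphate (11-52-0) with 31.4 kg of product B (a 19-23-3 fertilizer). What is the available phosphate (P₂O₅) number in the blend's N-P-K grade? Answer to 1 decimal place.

Total mass = 43 + 31.4 = 74.4 kg.
P₂O₅ mass = 52%×43 + 23%×31.4 = 29.582 kg.
% P₂O₅ = 29.582 / 74.4 = 39.7608%.

39.8% P₂O₅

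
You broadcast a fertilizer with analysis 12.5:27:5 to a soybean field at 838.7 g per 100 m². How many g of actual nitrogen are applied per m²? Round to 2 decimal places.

nitrogen per 100 m² = 838.7 × 12.5% = 104.838 g.
Convert to per m²: 104.838 × 0.01 = 1.04838 g.

1.05 g N per sq m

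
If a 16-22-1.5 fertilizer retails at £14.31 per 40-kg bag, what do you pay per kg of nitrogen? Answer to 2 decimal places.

£2.24 per kg N

N in bag = 40 × 16% = 6.4 kg.
Cost per kg N = £14.31 / 6.4 = £2.2359.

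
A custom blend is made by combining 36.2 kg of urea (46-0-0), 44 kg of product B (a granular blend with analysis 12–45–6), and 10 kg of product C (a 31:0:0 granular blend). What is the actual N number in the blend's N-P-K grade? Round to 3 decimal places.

27.752% N

Total mass = 36.2 + 44 + 10 = 90.2 kg.
N mass = 46%×36.2 + 12%×44 + 31%×10 = 25.032 kg.
% N = 25.032 / 90.2 = 27.7517%.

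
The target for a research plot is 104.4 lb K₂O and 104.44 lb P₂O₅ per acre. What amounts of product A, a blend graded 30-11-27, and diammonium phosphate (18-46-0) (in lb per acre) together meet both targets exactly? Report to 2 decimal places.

Let a = lb of product A, b = lb of diammonium phosphate (per acre).
K₂O: 0.27·a + 0·b = 104.4
P₂O₅: 0.11·a + 0.46·b = 104.44
From row1: a = (104.4 − 0·b) / 0.27.
Into row2: 0.11·(104.4 − 0·b)/0.27 + 0.46·b = 104.44 → b = 134.5797, a = 386.667.

386.67 lb product A, 134.58 lb diammonium phosphate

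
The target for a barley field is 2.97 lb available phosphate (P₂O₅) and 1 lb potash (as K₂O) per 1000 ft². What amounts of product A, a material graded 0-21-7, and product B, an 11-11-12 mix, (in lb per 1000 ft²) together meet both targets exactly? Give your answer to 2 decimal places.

Let a = lb of product A, b = lb of product B (per 1000 ft²).
P₂O₅: 0.21·a + 0.11·b = 2.97
K₂O: 0.07·a + 0.12·b = 1
From row1: a = (2.97 − 0.11·b) / 0.21.
Into row2: 0.07·(2.97 − 0.11·b)/0.21 + 0.12·b = 1 → b = 0.12, a = 14.08.

14.08 lb product A, 0.12 lb product B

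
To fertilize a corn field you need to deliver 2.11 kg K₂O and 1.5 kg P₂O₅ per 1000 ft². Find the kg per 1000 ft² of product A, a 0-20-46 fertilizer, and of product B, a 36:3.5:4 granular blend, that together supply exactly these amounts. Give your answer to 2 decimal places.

Let a = kg of product A, b = kg of product B (per 1000 ft²).
K₂O: 0.46·a + 0.04·b = 2.11
P₂O₅: 0.2·a + 0.035·b = 1.5
Solving simultaneously: a = 1.70988, b = 33.0864.

1.71 kg product A, 33.09 kg product B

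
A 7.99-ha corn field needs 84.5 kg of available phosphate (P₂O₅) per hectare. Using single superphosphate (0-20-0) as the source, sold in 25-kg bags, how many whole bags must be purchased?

Product per hectare = 84.5 / 20% = 422.5 kg.
Total product = 422.5 × 7.99 = 3375.78 kg.
Bags = ⌈3375.78 / 25⌉ = 136.

136 bags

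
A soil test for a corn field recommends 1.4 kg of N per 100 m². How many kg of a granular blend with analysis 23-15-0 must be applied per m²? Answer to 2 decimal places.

Product per 100 m² = 1.4 / 23% = 6.08696 kg.
Convert to per m²: 6.08696 × 0.01 = 0.0608696 kg.

0.06 kg of product per sq m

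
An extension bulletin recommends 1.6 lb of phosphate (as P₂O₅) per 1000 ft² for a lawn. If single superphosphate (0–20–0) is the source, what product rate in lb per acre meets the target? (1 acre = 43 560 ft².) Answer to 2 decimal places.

Product per 1000 ft² = 1.6 / 20% = 8 lb.
Convert to per acre: 8 × 43.56 = 348.48 lb.

348.48 lb of product per acre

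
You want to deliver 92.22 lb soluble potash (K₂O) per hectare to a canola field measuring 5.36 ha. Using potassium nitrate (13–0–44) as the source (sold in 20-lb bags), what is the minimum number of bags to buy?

57 bags

Product per hectare = 92.22 / 44% = 209.591 lb.
Total product = 209.591 × 5.36 = 1123.41 lb.
Bags = ⌈1123.41 / 20⌉ = 57.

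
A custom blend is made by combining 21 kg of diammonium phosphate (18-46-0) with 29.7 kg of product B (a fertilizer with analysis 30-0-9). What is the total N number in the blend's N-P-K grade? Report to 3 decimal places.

Total mass = 21 + 29.7 = 50.7 kg.
N mass = 18%×21 + 30%×29.7 = 12.69 kg.
% N = 12.69 / 50.7 = 25.0296%.

25.030% N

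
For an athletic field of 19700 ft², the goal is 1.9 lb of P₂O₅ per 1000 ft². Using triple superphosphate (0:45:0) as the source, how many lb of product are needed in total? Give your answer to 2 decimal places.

83.18 lb

Product per 1000 ft² = 1.9 / 45% = 4.22222 lb.
Total product = 4.22222 × 19700 / 1000 = 83.1778 lb.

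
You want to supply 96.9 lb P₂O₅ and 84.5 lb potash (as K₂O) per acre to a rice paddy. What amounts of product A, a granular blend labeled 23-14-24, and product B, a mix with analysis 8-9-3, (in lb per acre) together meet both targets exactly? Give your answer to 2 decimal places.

270.00 lb product A, 656.67 lb product B

Let a = lb of product A, b = lb of product B (per acre).
P₂O₅: 0.14·a + 0.09·b = 96.9
K₂O: 0.24·a + 0.03·b = 84.5
Eliminate a: (row1) − 0.14/0.24·(row2) → 0.0725·b = 47.6083, so b = 656.667.
Back-substitute: a = (96.9 − 0.09·656.667) / 0.14 = 270.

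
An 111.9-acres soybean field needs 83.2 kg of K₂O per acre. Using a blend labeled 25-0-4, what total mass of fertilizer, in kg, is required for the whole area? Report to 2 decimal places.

232752.00 kg

Product per acre = 83.2 / 4% = 2080 kg.
Total product = 2080 × 111.9 = 232752 kg.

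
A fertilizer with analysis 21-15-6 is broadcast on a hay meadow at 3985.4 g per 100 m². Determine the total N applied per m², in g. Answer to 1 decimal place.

8.4 g N per sq m

nitrogen per 100 m² = 3985.4 × 21% = 836.934 g.
Convert to per m²: 836.934 × 0.01 = 8.36934 g.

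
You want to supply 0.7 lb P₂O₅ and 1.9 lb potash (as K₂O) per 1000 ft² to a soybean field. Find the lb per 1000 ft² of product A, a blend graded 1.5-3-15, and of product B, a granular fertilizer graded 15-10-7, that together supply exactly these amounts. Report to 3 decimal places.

10.930 lb product A, 3.721 lb product B

Let a = lb of product A, b = lb of product B (per 1000 ft²).
P₂O₅: 0.03·a + 0.1·b = 0.7
K₂O: 0.15·a + 0.07·b = 1.9
Eliminate a: (row1) − 0.03/0.15·(row2) → 0.086·b = 0.32, so b = 3.72093.
Back-substitute: a = (0.7 − 0.1·3.72093) / 0.03 = 10.9302.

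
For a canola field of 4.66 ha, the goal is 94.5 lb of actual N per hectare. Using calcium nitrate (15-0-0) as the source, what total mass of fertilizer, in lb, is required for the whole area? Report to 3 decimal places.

2935.800 lb

Product per hectare = 94.5 / 15% = 630 lb.
Total product = 630 × 4.66 = 2935.8 lb.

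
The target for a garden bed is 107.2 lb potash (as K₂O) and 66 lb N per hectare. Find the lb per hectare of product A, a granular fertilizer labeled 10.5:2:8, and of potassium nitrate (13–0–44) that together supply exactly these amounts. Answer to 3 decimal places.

Per-hectare balance (a = product A, b = potassium nitrate):
K₂O: 0.08·a + 0.44·b = 107.2
N: 0.105·a + 0.13·b = 66
Eliminate a: (row1) − 0.08/0.105·(row2) → 0.340952·b = 56.9143, so b = 166.9274.
Back-substitute: a = (107.2 − 0.44·166.9274) / 0.08 = 421.8994.

421.899 lb product A, 166.927 lb potassium nitrate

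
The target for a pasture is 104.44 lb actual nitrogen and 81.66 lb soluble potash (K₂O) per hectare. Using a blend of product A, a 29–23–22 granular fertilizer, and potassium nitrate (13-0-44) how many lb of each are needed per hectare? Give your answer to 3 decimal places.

356.947 lb product A, 7.117 lb potassium nitrate

Let a = lb of product A, b = lb of potassium nitrate (per hectare).
N: 0.29·a + 0.13·b = 104.44
K₂O: 0.22·a + 0.44·b = 81.66
Solving simultaneously: a = 356.94747, b = 7.11717.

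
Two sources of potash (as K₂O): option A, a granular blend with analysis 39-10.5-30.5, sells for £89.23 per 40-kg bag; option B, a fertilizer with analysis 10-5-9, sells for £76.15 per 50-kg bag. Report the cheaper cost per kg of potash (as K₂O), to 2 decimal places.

option A: K₂O per bag = 40 × 30.5% = 12.2 kg; cost = 89.23 / 12.2 = £7.3139/kg K₂O.
option B: K₂O per bag = 50 × 9% = 4.5 kg; cost = 76.15 / 4.5 = £16.9222/kg K₂O.
option A is cheaper.

£7.31 per kg K₂O (option A)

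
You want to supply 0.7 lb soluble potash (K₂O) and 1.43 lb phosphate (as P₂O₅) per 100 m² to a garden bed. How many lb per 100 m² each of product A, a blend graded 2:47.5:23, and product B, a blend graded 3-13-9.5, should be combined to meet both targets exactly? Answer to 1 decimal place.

2.9 lb product A, 0.2 lb product B

Per-100 m² balance (a = product A, b = product B):
K₂O: 0.23·a + 0.095·b = 0.7
P₂O₅: 0.475·a + 0.13·b = 1.43
Eliminate a: (row1) − 0.23/0.475·(row2) → 0.0320526·b = 0.00757895, so b = 0.236453.
Back-substitute: a = (0.7 − 0.095·0.236453) / 0.23 = 2.94581.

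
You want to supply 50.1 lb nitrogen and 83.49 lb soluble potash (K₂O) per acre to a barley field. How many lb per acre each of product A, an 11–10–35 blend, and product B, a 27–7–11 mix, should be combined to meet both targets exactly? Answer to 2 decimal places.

With a, b = lb per acre of product A and product B:
N: 0.11·a + 0.27·b = 50.1
K₂O: 0.35·a + 0.11·b = 83.49
Solving simultaneously: a = 206.691, b = 101.348.

206.69 lb product A, 101.35 lb product B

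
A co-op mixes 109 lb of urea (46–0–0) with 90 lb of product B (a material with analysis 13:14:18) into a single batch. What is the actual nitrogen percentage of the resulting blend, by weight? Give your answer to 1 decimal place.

31.1% N

Total mass = 109 + 90 = 199 lb.
N mass = 46%×109 + 13%×90 = 61.84 lb.
% N = 61.84 / 199 = 31.0754%.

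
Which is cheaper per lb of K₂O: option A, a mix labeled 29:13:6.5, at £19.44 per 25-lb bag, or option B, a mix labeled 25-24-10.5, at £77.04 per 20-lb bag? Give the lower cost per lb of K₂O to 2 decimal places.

£11.96 per lb K₂O (option A)

option A: K₂O per bag = 25 × 6.5% = 1.625 lb; cost = 19.44 / 1.625 = £11.9631/lb K₂O.
option B: K₂O per bag = 20 × 10.5% = 2.1 lb; cost = 77.04 / 2.1 = £36.6857/lb K₂O.
option A is cheaper.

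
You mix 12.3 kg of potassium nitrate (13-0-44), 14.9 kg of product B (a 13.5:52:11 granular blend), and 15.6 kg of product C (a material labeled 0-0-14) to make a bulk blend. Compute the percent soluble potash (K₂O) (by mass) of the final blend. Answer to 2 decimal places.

21.58% K₂O

Total mass = 12.3 + 14.9 + 15.6 = 42.8 kg.
K₂O mass = 44%×12.3 + 11%×14.9 + 14%×15.6 = 9.235 kg.
% K₂O = 9.235 / 42.8 = 21.5771%.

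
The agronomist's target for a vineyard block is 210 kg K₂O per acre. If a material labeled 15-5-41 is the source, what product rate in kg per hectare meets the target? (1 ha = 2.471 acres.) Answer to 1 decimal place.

Product per acre = 210 / 41% = 512.195 kg.
Convert to per hectare: 512.195 × 2.471 = 1265.63 kg.

1265.6 kg of product per hectare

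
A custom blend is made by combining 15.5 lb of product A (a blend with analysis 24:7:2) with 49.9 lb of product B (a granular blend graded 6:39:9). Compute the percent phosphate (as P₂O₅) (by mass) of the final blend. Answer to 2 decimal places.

31.42% P₂O₅

Total mass = 15.5 + 49.9 = 65.4 lb.
P₂O₅ mass = 7%×15.5 + 39%×49.9 = 20.546 lb.
% P₂O₅ = 20.546 / 65.4 = 31.4159%.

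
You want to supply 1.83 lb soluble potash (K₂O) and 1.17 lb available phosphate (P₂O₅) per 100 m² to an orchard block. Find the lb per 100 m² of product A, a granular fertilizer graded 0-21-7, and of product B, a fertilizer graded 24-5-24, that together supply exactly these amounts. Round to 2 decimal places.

Per-100 m² balance (a = product A, b = product B):
K₂O: 0.07·a + 0.24·b = 1.83
P₂O₅: 0.21·a + 0.05·b = 1.17
Solving simultaneously: a = 4.03625, b = 6.44776.

4.04 lb product A, 6.45 lb product B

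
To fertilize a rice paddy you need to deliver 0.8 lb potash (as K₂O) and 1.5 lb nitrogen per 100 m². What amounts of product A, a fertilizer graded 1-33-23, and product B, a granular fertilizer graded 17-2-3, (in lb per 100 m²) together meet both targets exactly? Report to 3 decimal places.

Per-100 m² balance (a = product A, b = product B):
K₂O: 0.23·a + 0.03·b = 0.8
N: 0.01·a + 0.17·b = 1.5
Solving simultaneously: a = 2.34536, b = 8.68557.

2.345 lb product A, 8.686 lb product B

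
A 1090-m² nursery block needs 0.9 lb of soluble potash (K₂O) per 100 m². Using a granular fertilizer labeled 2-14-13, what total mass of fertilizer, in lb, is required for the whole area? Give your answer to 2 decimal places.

75.46 lb

Product per 100 m² = 0.9 / 13% = 6.92308 lb.
Total product = 6.92308 × 1090 / 100 = 75.4615 lb.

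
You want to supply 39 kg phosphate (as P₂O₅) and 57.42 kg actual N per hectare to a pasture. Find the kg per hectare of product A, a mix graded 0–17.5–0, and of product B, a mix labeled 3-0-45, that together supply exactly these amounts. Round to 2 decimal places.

222.86 kg product A, 1914.00 kg product B

Let a = kg of product A, b = kg of product B (per hectare).
P₂O₅: 0.175·a + 0·b = 39
N: 0·a + 0.03·b = 57.42
Solving simultaneously: a = 222.857, b = 1914.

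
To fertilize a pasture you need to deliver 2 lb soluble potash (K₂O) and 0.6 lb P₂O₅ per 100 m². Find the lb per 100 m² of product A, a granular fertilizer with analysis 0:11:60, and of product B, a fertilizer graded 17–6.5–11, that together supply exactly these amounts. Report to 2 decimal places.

2.38 lb product A, 5.20 lb product B

With a, b = lb per 100 m² of product A and product B:
K₂O: 0.6·a + 0.11·b = 2
P₂O₅: 0.11·a + 0.065·b = 0.6
Solving simultaneously: a = 2.37918, b = 5.20446.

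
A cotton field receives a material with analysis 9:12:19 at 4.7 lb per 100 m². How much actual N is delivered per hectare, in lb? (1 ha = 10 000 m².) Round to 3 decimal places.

nitrogen per 100 m² = 4.7 × 9% = 0.423 lb.
Convert to per hectare: 0.423 × 100 = 42.3 lb.

42.300 lb N per hectare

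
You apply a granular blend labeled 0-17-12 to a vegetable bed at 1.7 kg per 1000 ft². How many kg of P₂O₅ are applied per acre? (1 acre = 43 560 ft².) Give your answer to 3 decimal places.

P₂O₅ per 1000 ft² = 1.7 × 17% = 0.289 kg.
Convert to per acre: 0.289 × 43.56 = 12.5888 kg.

12.589 kg P₂O₅ per acre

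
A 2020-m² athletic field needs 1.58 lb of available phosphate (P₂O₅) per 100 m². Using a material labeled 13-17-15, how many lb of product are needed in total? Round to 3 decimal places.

187.741 lb

Product per 100 m² = 1.58 / 17% = 9.29412 lb.
Total product = 9.29412 × 2020 / 100 = 187.7412 lb.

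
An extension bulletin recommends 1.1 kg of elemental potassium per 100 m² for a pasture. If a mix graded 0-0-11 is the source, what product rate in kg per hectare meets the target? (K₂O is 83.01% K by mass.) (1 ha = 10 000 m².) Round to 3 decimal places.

As K₂O: 1.1 / 0.8301 = 1.32514 kg per 100 m².
Product per 100 m² = 1.32514 / 11% = 12.0467 kg.
Convert to per hectare: 12.0467 × 100 = 1204.6741 kg.

1204.674 kg of product per hectare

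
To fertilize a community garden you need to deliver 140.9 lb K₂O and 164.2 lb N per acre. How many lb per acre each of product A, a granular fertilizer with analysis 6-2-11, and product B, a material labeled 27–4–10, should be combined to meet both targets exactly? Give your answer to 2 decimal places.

Let a = lb of product A, b = lb of product B (per acre).
K₂O: 0.11·a + 0.1·b = 140.9
N: 0.06·a + 0.27·b = 164.2
Solving simultaneously: a = 912.363, b = 405.401.

912.36 lb product A, 405.40 lb product B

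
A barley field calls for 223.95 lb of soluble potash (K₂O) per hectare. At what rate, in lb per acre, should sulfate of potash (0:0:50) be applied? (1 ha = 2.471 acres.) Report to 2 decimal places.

181.26 lb of product per acre

Product per hectare = 223.95 / 50% = 447.9 lb.
Convert to per acre: 447.9 × 0.404694 = 181.263 lb.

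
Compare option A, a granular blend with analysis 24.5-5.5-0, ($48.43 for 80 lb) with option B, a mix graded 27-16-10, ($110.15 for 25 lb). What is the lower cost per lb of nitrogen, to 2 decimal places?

option A: N per bag = 80 × 24.5% = 19.6 lb; cost = 48.43 / 19.6 = $2.4709/lb N.
option B: N per bag = 25 × 27% = 6.75 lb; cost = 110.15 / 6.75 = $16.3185/lb N.
option A is cheaper.

$2.47 per lb N (option A)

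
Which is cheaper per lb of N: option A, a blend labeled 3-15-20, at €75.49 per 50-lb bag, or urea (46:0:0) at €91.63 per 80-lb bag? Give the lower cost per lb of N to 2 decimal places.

€2.49 per lb N (urea)

option A: N per bag = 50 × 3% = 1.5 lb; cost = 75.49 / 1.5 = €50.3267/lb N.
urea: N per bag = 80 × 46% = 36.8 lb; cost = 91.63 / 36.8 = €2.4899/lb N.
urea is cheaper.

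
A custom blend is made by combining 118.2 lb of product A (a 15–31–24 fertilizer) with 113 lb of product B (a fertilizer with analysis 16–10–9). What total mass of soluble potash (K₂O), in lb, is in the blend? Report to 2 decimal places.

38.54 lb K₂O

K₂O mass = 24%×118.2 + 9%×113 = 38.538 lb.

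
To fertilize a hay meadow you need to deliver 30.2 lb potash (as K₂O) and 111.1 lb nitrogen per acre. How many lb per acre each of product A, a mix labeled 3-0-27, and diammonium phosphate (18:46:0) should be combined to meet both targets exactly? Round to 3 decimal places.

111.852 lb product A, 598.580 lb diammonium phosphate

With a, b = lb per acre of product A and diammonium phosphate:
K₂O: 0.27·a + 0·b = 30.2
N: 0.03·a + 0.18·b = 111.1
Eliminate a: (row1) − 0.27/0.03·(row2) → -1.62·b = -969.7, so b = 598.5802.
Back-substitute: a = (30.2 − 0·598.5802) / 0.27 = 111.8519.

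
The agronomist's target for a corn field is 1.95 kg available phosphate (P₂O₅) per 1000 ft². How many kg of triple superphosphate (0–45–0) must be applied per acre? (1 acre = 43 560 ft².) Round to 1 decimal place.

188.8 kg of product per acre

Product per 1000 ft² = 1.95 / 45% = 4.33333 kg.
Convert to per acre: 4.33333 × 43.56 = 188.76 kg.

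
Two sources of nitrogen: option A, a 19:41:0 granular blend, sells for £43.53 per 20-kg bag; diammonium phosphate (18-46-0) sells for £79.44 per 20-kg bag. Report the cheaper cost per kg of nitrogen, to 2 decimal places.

option A: N per bag = 20 × 19% = 3.8 kg; cost = 43.53 / 3.8 = £11.4553/kg N.
diammonium phosphate: N per bag = 20 × 18% = 3.6 kg; cost = 79.44 / 3.6 = £22.0667/kg N.
option A is cheaper.

£11.46 per kg N (option A)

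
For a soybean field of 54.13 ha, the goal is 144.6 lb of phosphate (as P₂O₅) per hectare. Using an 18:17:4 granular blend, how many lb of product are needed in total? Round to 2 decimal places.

Product per hectare = 144.6 / 17% = 850.588 lb.
Total product = 850.588 × 54.13 = 46042.341 lb.

46042.34 lb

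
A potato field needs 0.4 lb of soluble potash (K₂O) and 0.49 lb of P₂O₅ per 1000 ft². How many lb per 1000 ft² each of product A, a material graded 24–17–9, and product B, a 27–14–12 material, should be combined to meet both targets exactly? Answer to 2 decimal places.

0.36 lb product A, 3.06 lb product B

With a, b = lb per 1000 ft² of product A and product B:
K₂O: 0.09·a + 0.12·b = 0.4
P₂O₅: 0.17·a + 0.14·b = 0.49
From row1: a = (0.4 − 0.12·b) / 0.09.
Into row2: 0.17·(0.4 − 0.12·b)/0.09 + 0.14·b = 0.49 → b = 3.0641, a = 0.358974.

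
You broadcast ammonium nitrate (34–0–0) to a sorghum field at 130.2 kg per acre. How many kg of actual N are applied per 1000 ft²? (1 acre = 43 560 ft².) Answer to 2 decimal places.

nitrogen per acre = 130.2 × 34% = 44.268 kg.
Convert to per 1000 ft²: 44.268 × 0.0229568 = 1.01625 kg.

1.02 kg N per thousand sq ft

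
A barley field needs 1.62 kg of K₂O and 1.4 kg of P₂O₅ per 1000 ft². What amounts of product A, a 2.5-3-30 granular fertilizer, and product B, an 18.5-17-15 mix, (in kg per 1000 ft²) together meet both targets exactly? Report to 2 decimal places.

Let a = kg of product A, b = kg of product B (per 1000 ft²).
K₂O: 0.3·a + 0.15·b = 1.62
P₂O₅: 0.03·a + 0.17·b = 1.4
Eliminate a: (row1) − 0.3/0.03·(row2) → -1.55·b = -12.38, so b = 7.9871.
Back-substitute: a = (1.62 − 0.15·7.9871) / 0.3 = 1.40645.

1.41 kg product A, 7.99 kg product B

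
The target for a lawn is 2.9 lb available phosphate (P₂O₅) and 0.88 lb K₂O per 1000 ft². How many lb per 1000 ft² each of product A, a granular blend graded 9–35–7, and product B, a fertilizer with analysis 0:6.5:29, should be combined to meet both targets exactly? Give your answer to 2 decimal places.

8.08 lb product A, 1.08 lb product B

Let a = lb of product A, b = lb of product B (per 1000 ft²).
P₂O₅: 0.35·a + 0.065·b = 2.9
K₂O: 0.07·a + 0.29·b = 0.88
Solving simultaneously: a = 8.08458, b = 1.08303.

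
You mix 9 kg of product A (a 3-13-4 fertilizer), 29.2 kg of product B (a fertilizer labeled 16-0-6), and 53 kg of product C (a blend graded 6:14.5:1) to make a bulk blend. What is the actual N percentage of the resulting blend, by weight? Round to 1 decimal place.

Total mass = 9 + 29.2 + 53 = 91.2 kg.
N mass = 3%×9 + 16%×29.2 + 6%×53 = 8.122 kg.
% N = 8.122 / 91.2 = 8.9057%.

8.9% N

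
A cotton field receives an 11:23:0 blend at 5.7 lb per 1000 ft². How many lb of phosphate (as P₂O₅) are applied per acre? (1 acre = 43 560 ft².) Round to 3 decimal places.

P₂O₅ per 1000 ft² = 5.7 × 23% = 1.311 lb.
Convert to per acre: 1.311 × 43.56 = 57.1072 lb.

57.107 lb P₂O₅ per acre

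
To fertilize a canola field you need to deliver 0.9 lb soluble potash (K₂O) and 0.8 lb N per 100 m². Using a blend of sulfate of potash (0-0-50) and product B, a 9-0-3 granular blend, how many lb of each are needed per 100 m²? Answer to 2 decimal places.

1.27 lb sulfate of potash, 8.89 lb product B

With a, b = lb per 100 m² of sulfate of potash and product B:
K₂O: 0.5·a + 0.03·b = 0.9
N: 0·a + 0.09·b = 0.8
Solving simultaneously: a = 1.26667, b = 8.88889.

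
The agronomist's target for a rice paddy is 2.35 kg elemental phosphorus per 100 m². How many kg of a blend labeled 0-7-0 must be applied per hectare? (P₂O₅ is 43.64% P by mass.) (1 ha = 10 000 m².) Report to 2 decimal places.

As P₂O₅: 2.35 / 0.4364 = 5.38497 kg per 100 m².
Product per 100 m² = 5.38497 / 7% = 76.9281 kg.
Convert to per hectare: 76.9281 × 100 = 7692.811 kg.

7692.81 kg of product per hectare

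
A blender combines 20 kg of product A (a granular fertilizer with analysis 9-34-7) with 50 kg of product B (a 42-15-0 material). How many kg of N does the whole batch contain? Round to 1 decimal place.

N mass = 9%×20 + 42%×50 = 22.8 kg.

22.8 kg N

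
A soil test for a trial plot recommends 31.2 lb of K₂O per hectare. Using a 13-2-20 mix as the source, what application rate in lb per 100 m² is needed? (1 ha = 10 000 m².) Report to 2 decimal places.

1.56 lb of product per hundred sq m

Product per hectare = 31.2 / 20% = 156 lb.
Convert to per 100 m²: 156 × 0.01 = 1.56 lb.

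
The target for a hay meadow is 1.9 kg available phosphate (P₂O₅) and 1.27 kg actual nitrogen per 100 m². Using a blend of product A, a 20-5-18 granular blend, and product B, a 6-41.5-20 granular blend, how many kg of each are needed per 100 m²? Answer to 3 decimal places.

5.163 kg product A, 3.956 kg product B

Per-100 m² balance (a = product A, b = product B):
P₂O₅: 0.05·a + 0.415·b = 1.9
N: 0.2·a + 0.06·b = 1.27
From row1: a = (1.9 − 0.415·b) / 0.05.
Into row2: 0.2·(1.9 − 0.415·b)/0.05 + 0.06·b = 1.27 → b = 3.95625, a = 5.16312.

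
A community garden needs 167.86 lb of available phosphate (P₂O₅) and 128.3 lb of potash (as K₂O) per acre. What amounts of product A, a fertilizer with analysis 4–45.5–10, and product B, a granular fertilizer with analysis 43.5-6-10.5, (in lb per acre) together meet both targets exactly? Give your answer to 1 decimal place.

237.6 lb product A, 995.6 lb product B

With a, b = lb per acre of product A and product B:
P₂O₅: 0.455·a + 0.06·b = 167.86
K₂O: 0.1·a + 0.105·b = 128.3
Solving simultaneously: a = 237.637, b = 995.583.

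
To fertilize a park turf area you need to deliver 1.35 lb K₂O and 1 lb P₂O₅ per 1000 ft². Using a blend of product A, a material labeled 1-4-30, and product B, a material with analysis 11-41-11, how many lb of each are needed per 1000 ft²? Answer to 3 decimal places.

3.739 lb product A, 2.074 lb product B

Let a = lb of product A, b = lb of product B (per 1000 ft²).
K₂O: 0.3·a + 0.11·b = 1.35
P₂O₅: 0.04·a + 0.41·b = 1
Eliminate a: (row1) − 0.3/0.04·(row2) → -2.965·b = -6.15, so b = 2.0742.
Back-substitute: a = (1.35 − 0.11·2.0742) / 0.3 = 3.73946.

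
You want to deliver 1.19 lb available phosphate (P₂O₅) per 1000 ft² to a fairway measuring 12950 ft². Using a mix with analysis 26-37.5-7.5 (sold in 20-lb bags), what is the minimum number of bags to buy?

Product per 1000 ft² = 1.19 / 37.5% = 3.17333 lb.
Total product = 3.17333 × 12950 / 1000 = 41.0947 lb.
Bags = ⌈41.0947 / 20⌉ = 3.

3 bags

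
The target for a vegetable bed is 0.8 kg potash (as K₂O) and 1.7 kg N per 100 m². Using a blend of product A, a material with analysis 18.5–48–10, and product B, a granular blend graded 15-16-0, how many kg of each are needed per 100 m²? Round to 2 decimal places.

With a, b = kg per 100 m² of product A and product B:
K₂O: 0.1·a + 0·b = 0.8
N: 0.185·a + 0.15·b = 1.7
Solving simultaneously: a = 8, b = 1.46667.

8.00 kg product A, 1.47 kg product B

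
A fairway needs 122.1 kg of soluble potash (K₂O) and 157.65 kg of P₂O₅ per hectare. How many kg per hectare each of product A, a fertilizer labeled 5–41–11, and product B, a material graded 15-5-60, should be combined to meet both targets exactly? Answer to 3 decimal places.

367.921 kg product A, 136.048 kg product B

Let a = kg of product A, b = kg of product B (per hectare).
K₂O: 0.11·a + 0.6·b = 122.1
P₂O₅: 0.41·a + 0.05·b = 157.65
From row1: a = (122.1 − 0.6·b) / 0.11.
Into row2: 0.41·(122.1 − 0.6·b)/0.11 + 0.05·b = 157.65 → b = 136.0478, a = 367.920998.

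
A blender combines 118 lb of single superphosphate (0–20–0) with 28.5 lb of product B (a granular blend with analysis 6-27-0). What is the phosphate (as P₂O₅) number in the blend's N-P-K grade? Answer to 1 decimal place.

Total mass = 118 + 28.5 = 146.5 lb.
P₂O₅ mass = 20%×118 + 27%×28.5 = 31.295 lb.
% P₂O₅ = 31.295 / 146.5 = 21.3618%.

21.4% P₂O₅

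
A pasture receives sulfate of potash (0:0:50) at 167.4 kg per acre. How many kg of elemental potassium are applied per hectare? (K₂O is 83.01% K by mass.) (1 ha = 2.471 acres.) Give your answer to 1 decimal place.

171.7 kg K per hectare

K₂O per acre = 167.4 × 50% = 83.7 kg.
Elemental K = 83.7 × 0.8301 = 69.4794 kg per acre.
Convert to per hectare: 69.4794 × 2.471 = 171.684 kg.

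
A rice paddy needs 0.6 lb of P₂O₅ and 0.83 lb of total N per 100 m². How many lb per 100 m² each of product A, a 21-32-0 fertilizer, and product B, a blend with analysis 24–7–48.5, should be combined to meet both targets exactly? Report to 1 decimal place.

Let a = lb of product A, b = lb of product B (per 100 m²).
P₂O₅: 0.32·a + 0.07·b = 0.6
N: 0.21·a + 0.24·b = 0.83
From row1: a = (0.6 − 0.07·b) / 0.32.
Into row2: 0.21·(0.6 − 0.07·b)/0.32 + 0.24·b = 0.83 → b = 2.24799, a = 1.38325.

1.4 lb product A, 2.2 lb product B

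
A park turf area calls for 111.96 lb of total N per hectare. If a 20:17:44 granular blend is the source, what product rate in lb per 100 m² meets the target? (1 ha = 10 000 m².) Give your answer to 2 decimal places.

Product per hectare = 111.96 / 20% = 559.8 lb.
Convert to per 100 m²: 559.8 × 0.01 = 5.598 lb.

5.60 lb of product per hundred sq m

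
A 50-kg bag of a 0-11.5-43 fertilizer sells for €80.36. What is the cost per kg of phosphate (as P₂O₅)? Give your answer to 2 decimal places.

€13.98 per kg P₂O₅

P₂O₅ in bag = 50 × 11.5% = 5.75 kg.
Cost per kg P₂O₅ = €80.36 / 5.75 = €13.9757.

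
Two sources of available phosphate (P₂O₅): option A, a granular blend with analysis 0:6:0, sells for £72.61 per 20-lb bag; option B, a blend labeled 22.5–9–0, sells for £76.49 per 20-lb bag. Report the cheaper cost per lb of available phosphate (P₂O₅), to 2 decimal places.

option A: P₂O₅ per bag = 20 × 6% = 1.2 lb; cost = 72.61 / 1.2 = £60.5083/lb P₂O₅.
option B: P₂O₅ per bag = 20 × 9% = 1.8 lb; cost = 76.49 / 1.8 = £42.4944/lb P₂O₅.
option B is cheaper.

£42.49 per lb P₂O₅ (option B)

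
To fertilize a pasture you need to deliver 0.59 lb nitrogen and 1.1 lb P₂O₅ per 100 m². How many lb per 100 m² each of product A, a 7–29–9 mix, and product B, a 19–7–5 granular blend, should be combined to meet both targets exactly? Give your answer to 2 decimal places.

Let a = lb of product A, b = lb of product B (per 100 m²).
N: 0.07·a + 0.19·b = 0.59
P₂O₅: 0.29·a + 0.07·b = 1.1
Eliminate a: (row1) − 0.07/0.29·(row2) → 0.173103·b = 0.324483, so b = 1.8745.
Back-substitute: a = (0.59 − 0.19·1.8745) / 0.07 = 3.34064.

3.34 lb product A, 1.87 lb product B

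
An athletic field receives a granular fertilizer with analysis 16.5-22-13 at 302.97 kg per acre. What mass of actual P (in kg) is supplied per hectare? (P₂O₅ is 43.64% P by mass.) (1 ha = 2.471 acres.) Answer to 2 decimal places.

P₂O₅ per acre = 302.97 × 22% = 66.6534 kg.
Elemental P = 66.6534 × 0.4364 = 29.0875 kg per acre.
Convert to per hectare: 29.0875 × 2.471 = 71.8753 kg.

71.88 kg P per hectare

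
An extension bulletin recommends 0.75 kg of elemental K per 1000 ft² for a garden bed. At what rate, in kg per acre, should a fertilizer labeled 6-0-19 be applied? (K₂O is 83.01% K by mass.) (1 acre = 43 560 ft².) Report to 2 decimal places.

As K₂O: 0.75 / 0.8301 = 0.903506 kg per 1000 ft².
Product per 1000 ft² = 0.903506 / 19% = 4.75529 kg.
Convert to per acre: 4.75529 × 43.56 = 207.141 kg.

207.14 kg of product per acre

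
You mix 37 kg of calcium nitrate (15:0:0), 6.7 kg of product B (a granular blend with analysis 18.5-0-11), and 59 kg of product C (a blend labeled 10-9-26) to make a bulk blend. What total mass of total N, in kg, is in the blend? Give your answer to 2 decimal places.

N mass = 15%×37 + 18.5%×6.7 + 10%×59 = 12.6895 kg.

12.69 kg N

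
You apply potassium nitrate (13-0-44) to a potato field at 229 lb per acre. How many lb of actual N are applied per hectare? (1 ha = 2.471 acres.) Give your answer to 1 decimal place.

nitrogen per acre = 229 × 13% = 29.77 lb.
Convert to per hectare: 29.77 × 2.471 = 73.5617 lb.

73.6 lb N per hectare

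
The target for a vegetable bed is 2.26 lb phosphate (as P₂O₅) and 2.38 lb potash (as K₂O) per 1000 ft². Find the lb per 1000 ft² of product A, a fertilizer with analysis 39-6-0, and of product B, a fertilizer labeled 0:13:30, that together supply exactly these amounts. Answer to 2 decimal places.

20.48 lb product A, 7.93 lb product B

Let a = lb of product A, b = lb of product B (per 1000 ft²).
P₂O₅: 0.06·a + 0.13·b = 2.26
K₂O: 0·a + 0.3·b = 2.38
Solving simultaneously: a = 20.4778, b = 7.93333.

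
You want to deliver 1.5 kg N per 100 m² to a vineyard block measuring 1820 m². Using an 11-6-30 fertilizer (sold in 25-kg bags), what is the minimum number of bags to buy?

10 bags

Product per 100 m² = 1.5 / 11% = 13.6364 kg.
Total product = 13.6364 × 1820 / 100 = 248.182 kg.
Bags = ⌈248.182 / 25⌉ = 10.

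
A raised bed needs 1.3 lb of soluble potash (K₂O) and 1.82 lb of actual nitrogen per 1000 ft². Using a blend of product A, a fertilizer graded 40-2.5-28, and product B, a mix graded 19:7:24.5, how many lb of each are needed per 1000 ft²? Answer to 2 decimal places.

4.44 lb product A, 0.23 lb product B

Per-1000 ft² balance (a = product A, b = product B):
K₂O: 0.28·a + 0.245·b = 1.3
N: 0.4·a + 0.19·b = 1.82
Eliminate b: (row1) − 0.245/0.19·(row2) → -0.235789·a = -1.04684, so a = 4.43973.
Then b = (1.82 − 0.4·4.43973) / 0.19 = 0.232143.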